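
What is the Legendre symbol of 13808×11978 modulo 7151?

By multiplicativity, (13808·11978 / 7151) = (13808 / 7151)·(11978 / 7151).
First factor (13808 / 7151):
Reduce the numerator: 13808 ≡ 6657 (mod 7151), so (13808 / 7151) = (6657 / 7151).
6657 ≡ 1 (mod 4), so quadratic reciprocity gives (6657 / 7151) = (7151 / 6657). Reduce: 7151 ≡ 494 (mod 6657). Now have (494 / 6657).
Factor out 2: 494 = 2·247. Since 6657 ≡ 1 (mod 8), (2 / 6657) = +1. Now have (247 / 6657).
6657 ≡ 1 (mod 4), so quadratic reciprocity gives (247 / 6657) = (6657 / 247). Reduce: 6657 ≡ 235 (mod 247). Now have (235 / 247).
Both 235 ≡ 3 and 247 ≡ 3 (mod 4), so reciprocity gives (235 / 247) = -(247 / 235). Reduce: 247 ≡ 12 (mod 235). Now have -(12 / 235).
Factor out 2: 12 = 2^2·3. Since 235 ≡ 3 (mod 8), (2 / 235) = -1, and (2 / 235)^2 = +1. Now have -(3 / 235).
Both 3 ≡ 3 and 235 ≡ 3 (mod 4), so reciprocity gives (3 / 235) = -(235 / 3). Reduce: 235 ≡ 1 (mod 3). Now have (1 / 3).
(1 / 3) = 1. Collecting the sign factors: 1.
Second factor (11978 / 7151):
Reduce the numerator: 11978 ≡ 4827 (mod 7151), so (11978 / 7151) = (4827 / 7151).
Both 4827 ≡ 3 and 7151 ≡ 3 (mod 4), so reciprocity gives (4827 / 7151) = -(7151 / 4827). Reduce: 7151 ≡ 2324 (mod 4827). Now have -(2324 / 4827).
Factor out 2: 2324 = 2^2·581. Since 4827 ≡ 3 (mod 8), (2 / 4827) = -1, and (2 / 4827)^2 = +1. Now have -(581 / 4827).
581 ≡ 1 (mod 4), so quadratic reciprocity gives (581 / 4827) = (4827 / 581). Reduce: 4827 ≡ 179 (mod 581). Now have -(179 / 581).
581 ≡ 1 (mod 4), so quadratic reciprocity gives (179 / 581) = (581 / 179). Reduce: 581 ≡ 44 (mod 179). Now have -(44 / 179).
Factor out 2: 44 = 2^2·11. Since 179 ≡ 3 (mod 8), (2 / 179) = -1, and (2 / 179)^2 = +1. Now have -(11 / 179).
Both 11 ≡ 3 and 179 ≡ 3 (mod 4), so reciprocity gives (11 / 179) = -(179 / 11). Reduce: 179 ≡ 3 (mod 11). Now have (3 / 11).
Both 3 ≡ 3 and 11 ≡ 3 (mod 4), so reciprocity gives (3 / 11) = -(11 / 3). Reduce: 11 ≡ 2 (mod 3). Now have -(2 / 3).
Factor out 2: 2 = 2. Since 3 ≡ 3 (mod 8), (2 / 3) = -1. Now have (1 / 3).
(1 / 3) = 1. Collecting the sign factors: 1.
Product: (1)·(1) = 1.

1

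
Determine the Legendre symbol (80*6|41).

By multiplicativity, (80·6|41) = (80|41)·(6|41).
First factor (80|41):
(80|41)
  = (39|41)    [80 ≡ 39 mod 41]
  = (41|39)    [QR: 41 ≡ 1 mod 4, sign kept]
  = (2|39)    [41 ≡ 2 mod 39]
  = (1|39)    [39 ≡ 7 mod 8 ⇒ (2|39) = +1]
  = 1    [(1|39) = 1]
Second factor (6|41):
(6|41)
  = (3|41)    [41 ≡ 1 mod 8 ⇒ (2|41) = +1]
  = (41|3)    [QR: 41 ≡ 1 mod 4, sign kept]
  = (2|3)    [41 ≡ 2 mod 3]
  = -(1|3)    [3 ≡ 3 mod 8 ⇒ (2|3) = -1]
  = -1    [(1|3) = 1]
Product: (1)·(-1) = -1.

-1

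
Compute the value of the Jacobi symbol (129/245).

1

129 ≡ 1 (mod 4), so quadratic reciprocity gives (129/245) = (245/129). Reduce: 245 ≡ 116 (mod 129). Now have (116/129).
Factor out 2: 116 = 2^2·29. Since 129 ≡ 1 (mod 8), (2/129) = +1, and (2/129)^2 = +1. Now have (29/129).
29 ≡ 1 (mod 4), so quadratic reciprocity gives (29/129) = (129/29). Reduce: 129 ≡ 13 (mod 29). Now have (13/29).
13 ≡ 1 (mod 4), so quadratic reciprocity gives (13/29) = (29/13). Reduce: 29 ≡ 3 (mod 13). Now have (3/13).
13 ≡ 1 (mod 4), so quadratic reciprocity gives (3/13) = (13/3). Reduce: 13 ≡ 1 (mod 3). Now have (1/3).
(1/3) = 1. Collecting the sign factors: 1.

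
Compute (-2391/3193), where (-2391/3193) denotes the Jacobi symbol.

(-2391/3193)
  = (802/3193)    [-2391 ≡ 802 mod 3193]
  = (401/3193)    [3193 ≡ 1 mod 8 ⇒ (2/3193) = +1]
  = (3193/401)    [QR: 401 ≡ 1 mod 4, sign kept]
  = (386/401)    [3193 ≡ 386 mod 401]
  = (193/401)    [401 ≡ 1 mod 8 ⇒ (2/401) = +1]
  = (401/193)    [QR: 193 ≡ 1 mod 4, sign kept]
  = (15/193)    [401 ≡ 15 mod 193]
  = (193/15)    [QR: 193 ≡ 1 mod 4, sign kept]
  = (13/15)    [193 ≡ 13 mod 15]
  = (15/13)    [QR: 13 ≡ 1 mod 4, sign kept]
  = (2/13)    [15 ≡ 2 mod 13]
  = -(1/13)    [13 ≡ 5 mod 8 ⇒ (2/13) = -1]
  = -1    [(1/13) = 1]

-1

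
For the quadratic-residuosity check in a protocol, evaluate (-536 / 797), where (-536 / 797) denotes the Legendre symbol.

-1

(-536 / 797)
  = (536 / 797)    [797 ≡ 1 mod 4 ⇒ (-1 / 797) = +1]
  = -(67 / 797)    [797 ≡ 5 mod 8 ⇒ (2 / 797)^3 = -1]
  = -(797 / 67)    [QR: 797 ≡ 1 mod 4, sign kept]
  = -(60 / 67)    [797 ≡ 60 mod 67]
  = -(15 / 67)    [67 ≡ 3 mod 8 ⇒ (2 / 67)^2 = +1]
  = (67 / 15)    [QR: both ≡ 3 mod 4, sign flips]
  = (7 / 15)    [67 ≡ 7 mod 15]
  = -(15 / 7)    [QR: both ≡ 3 mod 4, sign flips]
  = -(1 / 7)    [15 ≡ 1 mod 7]
  = -1    [(1 / 7) = 1]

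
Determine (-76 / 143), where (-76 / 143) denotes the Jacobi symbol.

-1

(-76 / 143)
  = (67 / 143)    [-76 ≡ 67 mod 143]
  = -(143 / 67)    [QR: both ≡ 3 mod 4, sign flips]
  = -(9 / 67)    [143 ≡ 9 mod 67]
  = -(67 / 9)    [QR: 9 ≡ 1 mod 4, sign kept]
  = -(4 / 9)    [67 ≡ 4 mod 9]
  = -(1 / 9)    [9 ≡ 1 mod 8 ⇒ (2 / 9)^2 = +1]
  = -1    [(1 / 9) = 1]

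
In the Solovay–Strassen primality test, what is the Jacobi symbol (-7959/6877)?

Pull out -1: (-7959/6877) = (-1/6877)·(7959/6877). Since 6877 ≡ 1 (mod 4), (-1/6877) = +1. Now have (7959/6877).
Reduce the numerator: 7959 ≡ 1082 (mod 6877), so (7959/6877) = (1082/6877).
Factor out 2: 1082 = 2·541. Since 6877 ≡ 5 (mod 8), (2/6877) = -1. Now have -(541/6877).
541 ≡ 1 (mod 4), so quadratic reciprocity gives (541/6877) = (6877/541). Reduce: 6877 ≡ 385 (mod 541). Now have -(385/541).
385 ≡ 1 (mod 4), so quadratic reciprocity gives (385/541) = (541/385). Reduce: 541 ≡ 156 (mod 385). Now have -(156/385).
Factor out 2: 156 = 2^2·39. Since 385 ≡ 1 (mod 8), (2/385) = +1, and (2/385)^2 = +1. Now have -(39/385).
385 ≡ 1 (mod 4), so quadratic reciprocity gives (39/385) = (385/39). Reduce: 385 ≡ 34 (mod 39). Now have -(34/39).
Factor out 2: 34 = 2·17. Since 39 ≡ 7 (mod 8), (2/39) = +1. Now have -(17/39).
17 ≡ 1 (mod 4), so quadratic reciprocity gives (17/39) = (39/17). Reduce: 39 ≡ 5 (mod 17). Now have -(5/17).
5 ≡ 1 (mod 4), so quadratic reciprocity gives (5/17) = (17/5). Reduce: 17 ≡ 2 (mod 5). Now have -(2/5).
Factor out 2: 2 = 2. Since 5 ≡ 5 (mod 8), (2/5) = -1. Now have (1/5).
(1/5) = 1. Collecting the sign factors: 1.

1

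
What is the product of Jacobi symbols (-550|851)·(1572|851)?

By multiplicativity, (-550·1572|851) = (-550|851)·(1572|851).
First factor (-550|851):
(-550|851)
  = (301|851)    [-550 ≡ 301 mod 851]
  = (851|301)    [QR: 301 ≡ 1 mod 4, sign kept]
  = (249|301)    [851 ≡ 249 mod 301]
  = (301|249)    [QR: 249 ≡ 1 mod 4, sign kept]
  = (52|249)    [301 ≡ 52 mod 249]
  = (13|249)    [249 ≡ 1 mod 8 ⇒ (2|249)^2 = +1]
  = (249|13)    [QR: 13 ≡ 1 mod 4, sign kept]
  = (2|13)    [249 ≡ 2 mod 13]
  = -(1|13)    [13 ≡ 5 mod 8 ⇒ (2|13) = -1]
  = -1    [(1|13) = 1]
Second factor (1572|851):
(1572|851)
  = (721|851)    [1572 ≡ 721 mod 851]
  = (851|721)    [QR: 721 ≡ 1 mod 4, sign kept]
  = (130|721)    [851 ≡ 130 mod 721]
  = (65|721)    [721 ≡ 1 mod 8 ⇒ (2|721) = +1]
  = (721|65)    [QR: 65 ≡ 1 mod 4, sign kept]
  = (6|65)    [721 ≡ 6 mod 65]
  = (3|65)    [65 ≡ 1 mod 8 ⇒ (2|65) = +1]
  = (65|3)    [QR: 65 ≡ 1 mod 4, sign kept]
  = (2|3)    [65 ≡ 2 mod 3]
  = -(1|3)    [3 ≡ 3 mod 8 ⇒ (2|3) = -1]
  = -1    [(1|3) = 1]
Product: (-1)·(-1) = 1.

1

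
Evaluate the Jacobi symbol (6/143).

(6/143)
  = (3/143)    [143 ≡ 7 mod 8 ⇒ (2/143) = +1]
  = -(143/3)    [QR: both ≡ 3 mod 4, sign flips]
  = -(2/3)    [143 ≡ 2 mod 3]
  = (1/3)    [3 ≡ 3 mod 8 ⇒ (2/3) = -1]
  = 1    [(1/3) = 1]

1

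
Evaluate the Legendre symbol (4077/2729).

(4077/2729)
  = (1348/2729)    [4077 ≡ 1348 mod 2729]
  = (337/2729)    [2729 ≡ 1 mod 8 ⇒ (2/2729)^2 = +1]
  = (2729/337)    [QR: 337 ≡ 1 mod 4, sign kept]
  = (33/337)    [2729 ≡ 33 mod 337]
  = (337/33)    [QR: 33 ≡ 1 mod 4, sign kept]
  = (7/33)    [337 ≡ 7 mod 33]
  = (33/7)    [QR: 33 ≡ 1 mod 4, sign kept]
  = (5/7)    [33 ≡ 5 mod 7]
  = (7/5)    [QR: 5 ≡ 1 mod 4, sign kept]
  = (2/5)    [7 ≡ 2 mod 5]
  = -(1/5)    [5 ≡ 5 mod 8 ⇒ (2/5) = -1]
  = -1    [(1/5) = 1]

-1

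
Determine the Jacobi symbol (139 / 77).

1

Reduce the numerator: 139 ≡ 62 (mod 77), so (139 / 77) = (62 / 77).
Factor out 2: 62 = 2·31. Since 77 ≡ 5 (mod 8), (2 / 77) = -1. Now have -(31 / 77).
77 ≡ 1 (mod 4), so quadratic reciprocity gives (31 / 77) = (77 / 31). Reduce: 77 ≡ 15 (mod 31). Now have -(15 / 31).
Both 15 ≡ 3 and 31 ≡ 3 (mod 4), so reciprocity gives (15 / 31) = -(31 / 15). Reduce: 31 ≡ 1 (mod 15). Now have (1 / 15).
(1 / 15) = 1. Collecting the sign factors: 1.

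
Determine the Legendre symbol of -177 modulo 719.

-1

(-177|719)
  = (542|719)    [-177 ≡ 542 mod 719]
  = (271|719)    [719 ≡ 7 mod 8 ⇒ (2|719) = +1]
  = -(719|271)    [QR: both ≡ 3 mod 4, sign flips]
  = -(177|271)    [719 ≡ 177 mod 271]
  = -(271|177)    [QR: 177 ≡ 1 mod 4, sign kept]
  = -(94|177)    [271 ≡ 94 mod 177]
  = -(47|177)    [177 ≡ 1 mod 8 ⇒ (2|177) = +1]
  = -(177|47)    [QR: 177 ≡ 1 mod 4, sign kept]
  = -(36|47)    [177 ≡ 36 mod 47]
  = -(9|47)    [47 ≡ 7 mod 8 ⇒ (2|47)^2 = +1]
  = -(47|9)    [QR: 9 ≡ 1 mod 4, sign kept]
  = -(2|9)    [47 ≡ 2 mod 9]
  = -(1|9)    [9 ≡ 1 mod 8 ⇒ (2|9) = +1]
  = -1    [(1|9) = 1]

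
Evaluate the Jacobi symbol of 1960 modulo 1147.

1

(1960/1147)
  = (813/1147)    [1960 ≡ 813 mod 1147]
  = (1147/813)    [QR: 813 ≡ 1 mod 4, sign kept]
  = (334/813)    [1147 ≡ 334 mod 813]
  = -(167/813)    [813 ≡ 5 mod 8 ⇒ (2/813) = -1]
  = -(813/167)    [QR: 813 ≡ 1 mod 4, sign kept]
  = -(145/167)    [813 ≡ 145 mod 167]
  = -(167/145)    [QR: 145 ≡ 1 mod 4, sign kept]
  = -(22/145)    [167 ≡ 22 mod 145]
  = -(11/145)    [145 ≡ 1 mod 8 ⇒ (2/145) = +1]
  = -(145/11)    [QR: 145 ≡ 1 mod 4, sign kept]
  = -(2/11)    [145 ≡ 2 mod 11]
  = (1/11)    [11 ≡ 3 mod 8 ⇒ (2/11) = -1]
  = 1    [(1/11) = 1]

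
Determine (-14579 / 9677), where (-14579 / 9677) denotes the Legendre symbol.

Reduce the numerator: -14579 ≡ 4775 (mod 9677), so (-14579 / 9677) = (4775 / 9677).
9677 ≡ 1 (mod 4), so quadratic reciprocity gives (4775 / 9677) = (9677 / 4775). Reduce: 9677 ≡ 127 (mod 4775). Now have (127 / 4775).
Both 127 ≡ 3 and 4775 ≡ 3 (mod 4), so reciprocity gives (127 / 4775) = -(4775 / 127). Reduce: 4775 ≡ 76 (mod 127). Now have -(76 / 127).
Factor out 2: 76 = 2^2·19. Since 127 ≡ 7 (mod 8), (2 / 127) = +1, and (2 / 127)^2 = +1. Now have -(19 / 127).
Both 19 ≡ 3 and 127 ≡ 3 (mod 4), so reciprocity gives (19 / 127) = -(127 / 19). Reduce: 127 ≡ 13 (mod 19). Now have (13 / 19).
13 ≡ 1 (mod 4), so quadratic reciprocity gives (13 / 19) = (19 / 13). Reduce: 19 ≡ 6 (mod 13). Now have (6 / 13).
Factor out 2: 6 = 2·3. Since 13 ≡ 5 (mod 8), (2 / 13) = -1. Now have -(3 / 13).
13 ≡ 1 (mod 4), so quadratic reciprocity gives (3 / 13) = (13 / 3). Reduce: 13 ≡ 1 (mod 3). Now have -(1 / 3).
(1 / 3) = 1. Collecting the sign factors: -1.

-1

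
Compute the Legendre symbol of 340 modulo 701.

Factor out 2: 340 = 2^2·85. Since 701 ≡ 5 (mod 8), (2/701) = -1, and (2/701)^2 = +1. Now have (85/701).
85 ≡ 1 (mod 4), so quadratic reciprocity gives (85/701) = (701/85). Reduce: 701 ≡ 21 (mod 85). Now have (21/85).
21 ≡ 1 (mod 4), so quadratic reciprocity gives (21/85) = (85/21). Reduce: 85 ≡ 1 (mod 21). Now have (1/21).
(1/21) = 1. Collecting the sign factors: 1.

1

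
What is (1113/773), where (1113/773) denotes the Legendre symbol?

Reduce the numerator: 1113 ≡ 340 (mod 773), so (1113/773) = (340/773).
Factor out 2: 340 = 2^2·85. Since 773 ≡ 5 (mod 8), (2/773) = -1, and (2/773)^2 = +1. Now have (85/773).
85 ≡ 1 (mod 4), so quadratic reciprocity gives (85/773) = (773/85). Reduce: 773 ≡ 8 (mod 85). Now have (8/85).
Factor out 2: 8 = 2^3. Since 85 ≡ 5 (mod 8), (2/85) = -1, and (2/85)^3 = -1. Now have -(1/85).
(1/85) = 1. Collecting the sign factors: -1.

-1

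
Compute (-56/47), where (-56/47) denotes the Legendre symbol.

(-56/47)
  = -(56/47)    [47 ≡ 3 mod 4 ⇒ (-1/47) = -1]
  = -(9/47)    [56 ≡ 9 mod 47]
  = -(47/9)    [QR: 9 ≡ 1 mod 4, sign kept]
  = -(2/9)    [47 ≡ 2 mod 9]
  = -(1/9)    [9 ≡ 1 mod 8 ⇒ (2/9) = +1]
  = -1    [(1/9) = 1]

-1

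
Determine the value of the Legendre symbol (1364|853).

-1

Reduce the numerator: 1364 ≡ 511 (mod 853), so (1364|853) = (511|853).
853 ≡ 1 (mod 4), so quadratic reciprocity gives (511|853) = (853|511). Reduce: 853 ≡ 342 (mod 511). Now have (342|511).
Factor out 2: 342 = 2·171. Since 511 ≡ 7 (mod 8), (2|511) = +1. Now have (171|511).
Both 171 ≡ 3 and 511 ≡ 3 (mod 4), so reciprocity gives (171|511) = -(511|171). Reduce: 511 ≡ 169 (mod 171). Now have -(169|171).
169 ≡ 1 (mod 4), so quadratic reciprocity gives (169|171) = (171|169). Reduce: 171 ≡ 2 (mod 169). Now have -(2|169).
Factor out 2: 2 = 2. Since 169 ≡ 1 (mod 8), (2|169) = +1. Now have -(1|169).
(1|169) = 1. Collecting the sign factors: -1.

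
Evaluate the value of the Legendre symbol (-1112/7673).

Pull out -1: (-1112/7673) = (-1/7673)·(1112/7673). Since 7673 ≡ 1 (mod 4), (-1/7673) = +1. Now have (1112/7673).
Factor out 2: 1112 = 2^3·139. Since 7673 ≡ 1 (mod 8), (2/7673) = +1, and (2/7673)^3 = +1. Now have (139/7673).
7673 ≡ 1 (mod 4), so quadratic reciprocity gives (139/7673) = (7673/139). Reduce: 7673 ≡ 28 (mod 139). Now have (28/139).
Factor out 2: 28 = 2^2·7. Since 139 ≡ 3 (mod 8), (2/139) = -1, and (2/139)^2 = +1. Now have (7/139).
Both 7 ≡ 3 and 139 ≡ 3 (mod 4), so reciprocity gives (7/139) = -(139/7). Reduce: 139 ≡ 6 (mod 7). Now have -(6/7).
Factor out 2: 6 = 2·3. Since 7 ≡ 7 (mod 8), (2/7) = +1. Now have -(3/7).
Both 3 ≡ 3 and 7 ≡ 3 (mod 4), so reciprocity gives (3/7) = -(7/3). Reduce: 7 ≡ 1 (mod 3). Now have (1/3).
(1/3) = 1. Collecting the sign factors: 1.

1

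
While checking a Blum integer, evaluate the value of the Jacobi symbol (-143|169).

Reduce the numerator: -143 ≡ 26 (mod 169), so (-143|169) = (26|169).
Factor out 2: 26 = 2·13. Since 169 ≡ 1 (mod 8), (2|169) = +1. Now have (13|169).
13 ≡ 1 (mod 4), so quadratic reciprocity gives (13|169) = (169|13). Reduce: 169 ≡ 0 (mod 13). Now have (0|13).
The numerator is now 0 with denominator 13 > 1: the symbol is 0.

0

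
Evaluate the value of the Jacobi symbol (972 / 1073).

-1

Factor out 2: 972 = 2^2·243. Since 1073 ≡ 1 (mod 8), (2 / 1073) = +1, and (2 / 1073)^2 = +1. Now have (243 / 1073).
1073 ≡ 1 (mod 4), so quadratic reciprocity gives (243 / 1073) = (1073 / 243). Reduce: 1073 ≡ 101 (mod 243). Now have (101 / 243).
101 ≡ 1 (mod 4), so quadratic reciprocity gives (101 / 243) = (243 / 101). Reduce: 243 ≡ 41 (mod 101). Now have (41 / 101).
41 ≡ 1 (mod 4), so quadratic reciprocity gives (41 / 101) = (101 / 41). Reduce: 101 ≡ 19 (mod 41). Now have (19 / 41).
41 ≡ 1 (mod 4), so quadratic reciprocity gives (19 / 41) = (41 / 19). Reduce: 41 ≡ 3 (mod 19). Now have (3 / 19).
Both 3 ≡ 3 and 19 ≡ 3 (mod 4), so reciprocity gives (3 / 19) = -(19 / 3). Reduce: 19 ≡ 1 (mod 3). Now have -(1 / 3).
(1 / 3) = 1. Collecting the sign factors: -1.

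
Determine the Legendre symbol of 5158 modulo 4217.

Reduce the numerator: 5158 ≡ 941 (mod 4217), so (5158|4217) = (941|4217).
941 ≡ 1 (mod 4), so quadratic reciprocity gives (941|4217) = (4217|941). Reduce: 4217 ≡ 453 (mod 941). Now have (453|941).
453 ≡ 1 (mod 4), so quadratic reciprocity gives (453|941) = (941|453). Reduce: 941 ≡ 35 (mod 453). Now have (35|453).
453 ≡ 1 (mod 4), so quadratic reciprocity gives (35|453) = (453|35). Reduce: 453 ≡ 33 (mod 35). Now have (33|35).
33 ≡ 1 (mod 4), so quadratic reciprocity gives (33|35) = (35|33). Reduce: 35 ≡ 2 (mod 33). Now have (2|33).
Factor out 2: 2 = 2. Since 33 ≡ 1 (mod 8), (2|33) = +1. Now have (1|33).
(1|33) = 1. Collecting the sign factors: 1.

1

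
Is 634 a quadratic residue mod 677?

Factor out 2: 634 = 2·317. Since 677 ≡ 5 (mod 8), (2/677) = -1. Now have -(317/677).
317 ≡ 1 (mod 4), so quadratic reciprocity gives (317/677) = (677/317). Reduce: 677 ≡ 43 (mod 317). Now have -(43/317).
317 ≡ 1 (mod 4), so quadratic reciprocity gives (43/317) = (317/43). Reduce: 317 ≡ 16 (mod 43). Now have -(16/43).
Factor out 2: 16 = 2^4. Since 43 ≡ 3 (mod 8), (2/43) = -1, and (2/43)^4 = +1. Now have -(1/43).
(1/43) = 1. Collecting the sign factors: -1.
(634/677) = -1, and 677 is prime, so 634 is not a quadratic residue mod 677.

no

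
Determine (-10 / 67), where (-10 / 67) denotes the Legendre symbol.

Reduce the numerator: -10 ≡ 57 (mod 67), so (-10 / 67) = (57 / 67).
57 ≡ 1 (mod 4), so quadratic reciprocity gives (57 / 67) = (67 / 57). Reduce: 67 ≡ 10 (mod 57). Now have (10 / 57).
Factor out 2: 10 = 2·5. Since 57 ≡ 1 (mod 8), (2 / 57) = +1. Now have (5 / 57).
5 ≡ 1 (mod 4), so quadratic reciprocity gives (5 / 57) = (57 / 5). Reduce: 57 ≡ 2 (mod 5). Now have (2 / 5).
Factor out 2: 2 = 2. Since 5 ≡ 5 (mod 8), (2 / 5) = -1. Now have -(1 / 5).
(1 / 5) = 1. Collecting the sign factors: -1.

-1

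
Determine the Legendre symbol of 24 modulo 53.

Factor out 2: 24 = 2^3·3. Since 53 ≡ 5 (mod 8), (2|53) = -1, and (2|53)^3 = -1. Now have -(3|53).
53 ≡ 1 (mod 4), so quadratic reciprocity gives (3|53) = (53|3). Reduce: 53 ≡ 2 (mod 3). Now have -(2|3).
Factor out 2: 2 = 2. Since 3 ≡ 3 (mod 8), (2|3) = -1. Now have (1|3).
(1|3) = 1. Collecting the sign factors: 1.

1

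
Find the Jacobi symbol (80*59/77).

1

By multiplicativity, (80·59/77) = (80/77)·(59/77).
First factor (80/77):
Reduce the numerator: 80 ≡ 3 (mod 77), so (80/77) = (3/77).
77 ≡ 1 (mod 4), so quadratic reciprocity gives (3/77) = (77/3). Reduce: 77 ≡ 2 (mod 3). Now have (2/3).
Factor out 2: 2 = 2. Since 3 ≡ 3 (mod 8), (2/3) = -1. Now have -(1/3).
(1/3) = 1. Collecting the sign factors: -1.
Second factor (59/77):
77 ≡ 1 (mod 4), so quadratic reciprocity gives (59/77) = (77/59). Reduce: 77 ≡ 18 (mod 59). Now have (18/59).
Factor out 2: 18 = 2·9. Since 59 ≡ 3 (mod 8), (2/59) = -1. Now have -(9/59).
9 ≡ 1 (mod 4), so quadratic reciprocity gives (9/59) = (59/9). Reduce: 59 ≡ 5 (mod 9). Now have -(5/9).
5 ≡ 1 (mod 4), so quadratic reciprocity gives (5/9) = (9/5). Reduce: 9 ≡ 4 (mod 5). Now have -(4/5).
Factor out 2: 4 = 2^2. Since 5 ≡ 5 (mod 8), (2/5) = -1, and (2/5)^2 = +1. Now have -(1/5).
(1/5) = 1. Collecting the sign factors: -1.
Product: (-1)·(-1) = 1.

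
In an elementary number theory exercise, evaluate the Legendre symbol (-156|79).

1

Pull out -1: (-156|79) = (-1|79)·(156|79). Since 79 ≡ 3 (mod 4), (-1|79) = -1. Now have -(156|79).
Reduce the numerator: 156 ≡ 77 (mod 79), so (156|79) = (77|79).
77 ≡ 1 (mod 4), so quadratic reciprocity gives (77|79) = (79|77). Reduce: 79 ≡ 2 (mod 77). Now have -(2|77).
Factor out 2: 2 = 2. Since 77 ≡ 5 (mod 8), (2|77) = -1. Now have (1|77).
(1|77) = 1. Collecting the sign factors: 1.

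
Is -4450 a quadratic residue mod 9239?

Reduce the numerator: -4450 ≡ 4789 (mod 9239), so (-4450|9239) = (4789|9239).
4789 ≡ 1 (mod 4), so quadratic reciprocity gives (4789|9239) = (9239|4789). Reduce: 9239 ≡ 4450 (mod 4789). Now have (4450|4789).
Factor out 2: 4450 = 2·2225. Since 4789 ≡ 5 (mod 8), (2|4789) = -1. Now have -(2225|4789).
2225 ≡ 1 (mod 4), so quadratic reciprocity gives (2225|4789) = (4789|2225). Reduce: 4789 ≡ 339 (mod 2225). Now have -(339|2225).
2225 ≡ 1 (mod 4), so quadratic reciprocity gives (339|2225) = (2225|339). Reduce: 2225 ≡ 191 (mod 339). Now have -(191|339).
Both 191 ≡ 3 and 339 ≡ 3 (mod 4), so reciprocity gives (191|339) = -(339|191). Reduce: 339 ≡ 148 (mod 191). Now have (148|191).
Factor out 2: 148 = 2^2·37. Since 191 ≡ 7 (mod 8), (2|191) = +1, and (2|191)^2 = +1. Now have (37|191).
37 ≡ 1 (mod 4), so quadratic reciprocity gives (37|191) = (191|37). Reduce: 191 ≡ 6 (mod 37). Now have (6|37).
Factor out 2: 6 = 2·3. Since 37 ≡ 5 (mod 8), (2|37) = -1. Now have -(3|37).
37 ≡ 1 (mod 4), so quadratic reciprocity gives (3|37) = (37|3). Reduce: 37 ≡ 1 (mod 3). Now have -(1|3).
(1|3) = 1. Collecting the sign factors: -1.
(-4450|9239) = -1, and 9239 is prime, so -4450 is not a quadratic residue mod 9239.

no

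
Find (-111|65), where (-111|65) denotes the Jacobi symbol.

-1

(-111|65)
  = (111|65)    [65 ≡ 1 mod 4 ⇒ (-1|65) = +1]
  = (46|65)    [111 ≡ 46 mod 65]
  = (23|65)    [65 ≡ 1 mod 8 ⇒ (2|65) = +1]
  = (65|23)    [QR: 65 ≡ 1 mod 4, sign kept]
  = (19|23)    [65 ≡ 19 mod 23]
  = -(23|19)    [QR: both ≡ 3 mod 4, sign flips]
  = -(4|19)    [23 ≡ 4 mod 19]
  = -(1|19)    [19 ≡ 3 mod 8 ⇒ (2|19)^2 = +1]
  = -1    [(1|19) = 1]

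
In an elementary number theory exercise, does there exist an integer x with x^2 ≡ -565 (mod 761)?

yes

(-565|761)
  = (196|761)    [-565 ≡ 196 mod 761]
  = (49|761)    [761 ≡ 1 mod 8 ⇒ (2|761)^2 = +1]
  = (761|49)    [QR: 49 ≡ 1 mod 4, sign kept]
  = (26|49)    [761 ≡ 26 mod 49]
  = (13|49)    [49 ≡ 1 mod 8 ⇒ (2|49) = +1]
  = (49|13)    [QR: 13 ≡ 1 mod 4, sign kept]
  = (10|13)    [49 ≡ 10 mod 13]
  = -(5|13)    [13 ≡ 5 mod 8 ⇒ (2|13) = -1]
  = -(13|5)    [QR: 5 ≡ 1 mod 4, sign kept]
  = -(3|5)    [13 ≡ 3 mod 5]
  = -(5|3)    [QR: 5 ≡ 1 mod 4, sign kept]
  = -(2|3)    [5 ≡ 2 mod 3]
  = (1|3)    [3 ≡ 3 mod 8 ⇒ (2|3) = -1]
  = 1    [(1|3) = 1]
The Legendre symbol is 1, so x^2 ≡ -565 (mod 761) has solution.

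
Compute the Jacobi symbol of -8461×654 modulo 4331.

-1

By multiplicativity, (-8461·654|4331) = (-8461|4331)·(654|4331).
First factor (-8461|4331):
(-8461|4331)
  = -(8461|4331)    [4331 ≡ 3 mod 4 ⇒ (-1|4331) = -1]
  = -(4130|4331)    [8461 ≡ 4130 mod 4331]
  = (2065|4331)    [4331 ≡ 3 mod 8 ⇒ (2|4331) = -1]
  = (4331|2065)    [QR: 2065 ≡ 1 mod 4, sign kept]
  = (201|2065)    [4331 ≡ 201 mod 2065]
  = (2065|201)    [QR: 201 ≡ 1 mod 4, sign kept]
  = (55|201)    [2065 ≡ 55 mod 201]
  = (201|55)    [QR: 201 ≡ 1 mod 4, sign kept]
  = (36|55)    [201 ≡ 36 mod 55]
  = (9|55)    [55 ≡ 7 mod 8 ⇒ (2|55)^2 = +1]
  = (55|9)    [QR: 9 ≡ 1 mod 4, sign kept]
  = (1|9)    [55 ≡ 1 mod 9]
  = 1    [(1|9) = 1]
Second factor (654|4331):
(654|4331)
  = -(327|4331)    [4331 ≡ 3 mod 8 ⇒ (2|4331) = -1]
  = (4331|327)    [QR: both ≡ 3 mod 4, sign flips]
  = (80|327)    [4331 ≡ 80 mod 327]
  = (5|327)    [327 ≡ 7 mod 8 ⇒ (2|327)^4 = +1]
  = (327|5)    [QR: 5 ≡ 1 mod 4, sign kept]
  = (2|5)    [327 ≡ 2 mod 5]
  = -(1|5)    [5 ≡ 5 mod 8 ⇒ (2|5) = -1]
  = -1    [(1|5) = 1]
Product: (1)·(-1) = -1.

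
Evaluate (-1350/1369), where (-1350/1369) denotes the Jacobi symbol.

1

(-1350/1369)
  = (19/1369)    [-1350 ≡ 19 mod 1369]
  = (1369/19)    [QR: 1369 ≡ 1 mod 4, sign kept]
  = (1/19)    [1369 ≡ 1 mod 19]
  = 1    [(1/19) = 1]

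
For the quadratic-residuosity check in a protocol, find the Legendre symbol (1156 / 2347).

1

Factor out 2: 1156 = 2^2·289. Since 2347 ≡ 3 (mod 8), (2 / 2347) = -1, and (2 / 2347)^2 = +1. Now have (289 / 2347).
289 ≡ 1 (mod 4), so quadratic reciprocity gives (289 / 2347) = (2347 / 289). Reduce: 2347 ≡ 35 (mod 289). Now have (35 / 289).
289 ≡ 1 (mod 4), so quadratic reciprocity gives (35 / 289) = (289 / 35). Reduce: 289 ≡ 9 (mod 35). Now have (9 / 35).
9 ≡ 1 (mod 4), so quadratic reciprocity gives (9 / 35) = (35 / 9). Reduce: 35 ≡ 8 (mod 9). Now have (8 / 9).
Factor out 2: 8 = 2^3. Since 9 ≡ 1 (mod 8), (2 / 9) = +1, and (2 / 9)^3 = +1. Now have (1 / 9).
(1 / 9) = 1. Collecting the sign factors: 1.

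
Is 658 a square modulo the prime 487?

(658/487)
  = (171/487)    [658 ≡ 171 mod 487]
  = -(487/171)    [QR: both ≡ 3 mod 4, sign flips]
  = -(145/171)    [487 ≡ 145 mod 171]
  = -(171/145)    [QR: 145 ≡ 1 mod 4, sign kept]
  = -(26/145)    [171 ≡ 26 mod 145]
  = -(13/145)    [145 ≡ 1 mod 8 ⇒ (2/145) = +1]
  = -(145/13)    [QR: 13 ≡ 1 mod 4, sign kept]
  = -(2/13)    [145 ≡ 2 mod 13]
  = (1/13)    [13 ≡ 5 mod 8 ⇒ (2/13) = -1]
  = 1    [(1/13) = 1]
The Legendre symbol is 1, so x^2 ≡ 658 (mod 487) has solution.

yes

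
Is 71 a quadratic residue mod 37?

yes

Reduce the numerator: 71 ≡ 34 (mod 37), so (71/37) = (34/37).
Factor out 2: 34 = 2·17. Since 37 ≡ 5 (mod 8), (2/37) = -1. Now have -(17/37).
17 ≡ 1 (mod 4), so quadratic reciprocity gives (17/37) = (37/17). Reduce: 37 ≡ 3 (mod 17). Now have -(3/17).
17 ≡ 1 (mod 4), so quadratic reciprocity gives (3/17) = (17/3). Reduce: 17 ≡ 2 (mod 3). Now have -(2/3).
Factor out 2: 2 = 2. Since 3 ≡ 3 (mod 8), (2/3) = -1. Now have (1/3).
(1/3) = 1. Collecting the sign factors: 1.
(71/37) = 1, and 37 is prime, so 71 is a quadratic residue mod 37.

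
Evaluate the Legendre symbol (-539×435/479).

1

By multiplicativity, (-539·435/479) = (-539/479)·(435/479).
First factor (-539/479):
Pull out -1: (-539/479) = (-1/479)·(539/479). Since 479 ≡ 3 (mod 4), (-1/479) = -1. Now have -(539/479).
Reduce the numerator: 539 ≡ 60 (mod 479), so (539/479) = (60/479).
Factor out 2: 60 = 2^2·15. Since 479 ≡ 7 (mod 8), (2/479) = +1, and (2/479)^2 = +1. Now have -(15/479).
Both 15 ≡ 3 and 479 ≡ 3 (mod 4), so reciprocity gives (15/479) = -(479/15). Reduce: 479 ≡ 14 (mod 15). Now have (14/15).
Factor out 2: 14 = 2·7. Since 15 ≡ 7 (mod 8), (2/15) = +1. Now have (7/15).
Both 7 ≡ 3 and 15 ≡ 3 (mod 4), so reciprocity gives (7/15) = -(15/7). Reduce: 15 ≡ 1 (mod 7). Now have -(1/7).
(1/7) = 1. Collecting the sign factors: -1.
Second factor (435/479):
Both 435 ≡ 3 and 479 ≡ 3 (mod 4), so reciprocity gives (435/479) = -(479/435). Reduce: 479 ≡ 44 (mod 435). Now have -(44/435).
Factor out 2: 44 = 2^2·11. Since 435 ≡ 3 (mod 8), (2/435) = -1, and (2/435)^2 = +1. Now have -(11/435).
Both 11 ≡ 3 and 435 ≡ 3 (mod 4), so reciprocity gives (11/435) = -(435/11). Reduce: 435 ≡ 6 (mod 11). Now have (6/11).
Factor out 2: 6 = 2·3. Since 11 ≡ 3 (mod 8), (2/11) = -1. Now have -(3/11).
Both 3 ≡ 3 and 11 ≡ 3 (mod 4), so reciprocity gives (3/11) = -(11/3). Reduce: 11 ≡ 2 (mod 3). Now have (2/3).
Factor out 2: 2 = 2. Since 3 ≡ 3 (mod 8), (2/3) = -1. Now have -(1/3).
(1/3) = 1. Collecting the sign factors: -1.
Product: (-1)·(-1) = 1.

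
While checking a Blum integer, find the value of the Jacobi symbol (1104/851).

0

(1104/851)
  = (253/851)    [1104 ≡ 253 mod 851]
  = (851/253)    [QR: 253 ≡ 1 mod 4, sign kept]
  = (92/253)    [851 ≡ 92 mod 253]
  = (23/253)    [253 ≡ 5 mod 8 ⇒ (2/253)^2 = +1]
  = (253/23)    [QR: 253 ≡ 1 mod 4, sign kept]
  = (0/23)    [253 ≡ 0 mod 23]
  = 0    [numerator 0, gcd > 1]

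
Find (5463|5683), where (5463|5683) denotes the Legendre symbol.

Both 5463 ≡ 3 and 5683 ≡ 3 (mod 4), so reciprocity gives (5463|5683) = -(5683|5463). Reduce: 5683 ≡ 220 (mod 5463). Now have -(220|5463).
Factor out 2: 220 = 2^2·55. Since 5463 ≡ 7 (mod 8), (2|5463) = +1, and (2|5463)^2 = +1. Now have -(55|5463).
Both 55 ≡ 3 and 5463 ≡ 3 (mod 4), so reciprocity gives (55|5463) = -(5463|55). Reduce: 5463 ≡ 18 (mod 55). Now have (18|55).
Factor out 2: 18 = 2·9. Since 55 ≡ 7 (mod 8), (2|55) = +1. Now have (9|55).
9 ≡ 1 (mod 4), so quadratic reciprocity gives (9|55) = (55|9). Reduce: 55 ≡ 1 (mod 9). Now have (1|9).
(1|9) = 1. Collecting the sign factors: 1.

1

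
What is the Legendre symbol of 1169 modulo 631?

1

Reduce the numerator: 1169 ≡ 538 (mod 631), so (1169/631) = (538/631).
Factor out 2: 538 = 2·269. Since 631 ≡ 7 (mod 8), (2/631) = +1. Now have (269/631).
269 ≡ 1 (mod 4), so quadratic reciprocity gives (269/631) = (631/269). Reduce: 631 ≡ 93 (mod 269). Now have (93/269).
93 ≡ 1 (mod 4), so quadratic reciprocity gives (93/269) = (269/93). Reduce: 269 ≡ 83 (mod 93). Now have (83/93).
93 ≡ 1 (mod 4), so quadratic reciprocity gives (83/93) = (93/83). Reduce: 93 ≡ 10 (mod 83). Now have (10/83).
Factor out 2: 10 = 2·5. Since 83 ≡ 3 (mod 8), (2/83) = -1. Now have -(5/83).
5 ≡ 1 (mod 4), so quadratic reciprocity gives (5/83) = (83/5). Reduce: 83 ≡ 3 (mod 5). Now have -(3/5).
5 ≡ 1 (mod 4), so quadratic reciprocity gives (3/5) = (5/3). Reduce: 5 ≡ 2 (mod 3). Now have -(2/3).
Factor out 2: 2 = 2. Since 3 ≡ 3 (mod 8), (2/3) = -1. Now have (1/3).
(1/3) = 1. Collecting the sign factors: 1.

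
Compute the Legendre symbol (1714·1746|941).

By multiplicativity, (1714·1746|941) = (1714|941)·(1746|941).
First factor (1714|941):
(1714|941)
  = (773|941)    [1714 ≡ 773 mod 941]
  = (941|773)    [QR: 773 ≡ 1 mod 4, sign kept]
  = (168|773)    [941 ≡ 168 mod 773]
  = -(21|773)    [773 ≡ 5 mod 8 ⇒ (2|773)^3 = -1]
  = -(773|21)    [QR: 21 ≡ 1 mod 4, sign kept]
  = -(17|21)    [773 ≡ 17 mod 21]
  = -(21|17)    [QR: 17 ≡ 1 mod 4, sign kept]
  = -(4|17)    [21 ≡ 4 mod 17]
  = -(1|17)    [17 ≡ 1 mod 8 ⇒ (2|17)^2 = +1]
  = -1    [(1|17) = 1]
Second factor (1746|941):
(1746|941)
  = (805|941)    [1746 ≡ 805 mod 941]
  = (941|805)    [QR: 805 ≡ 1 mod 4, sign kept]
  = (136|805)    [941 ≡ 136 mod 805]
  = -(17|805)    [805 ≡ 5 mod 8 ⇒ (2|805)^3 = -1]
  = -(805|17)    [QR: 17 ≡ 1 mod 4, sign kept]
  = -(6|17)    [805 ≡ 6 mod 17]
  = -(3|17)    [17 ≡ 1 mod 8 ⇒ (2|17) = +1]
  = -(17|3)    [QR: 17 ≡ 1 mod 4, sign kept]
  = -(2|3)    [17 ≡ 2 mod 3]
  = (1|3)    [3 ≡ 3 mod 8 ⇒ (2|3) = -1]
  = 1    [(1|3) = 1]
Product: (-1)·(1) = -1.

-1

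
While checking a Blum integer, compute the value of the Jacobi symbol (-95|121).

Reduce the numerator: -95 ≡ 26 (mod 121), so (-95|121) = (26|121).
Factor out 2: 26 = 2·13. Since 121 ≡ 1 (mod 8), (2|121) = +1. Now have (13|121).
13 ≡ 1 (mod 4), so quadratic reciprocity gives (13|121) = (121|13). Reduce: 121 ≡ 4 (mod 13). Now have (4|13).
Factor out 2: 4 = 2^2. Since 13 ≡ 5 (mod 8), (2|13) = -1, and (2|13)^2 = +1. Now have (1|13).
(1|13) = 1. Collecting the sign factors: 1.

1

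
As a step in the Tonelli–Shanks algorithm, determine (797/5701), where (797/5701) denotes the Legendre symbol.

-1

(797/5701)
  = (5701/797)    [QR: 797 ≡ 1 mod 4, sign kept]
  = (122/797)    [5701 ≡ 122 mod 797]
  = -(61/797)    [797 ≡ 5 mod 8 ⇒ (2/797) = -1]
  = -(797/61)    [QR: 61 ≡ 1 mod 4, sign kept]
  = -(4/61)    [797 ≡ 4 mod 61]
  = -(1/61)    [61 ≡ 5 mod 8 ⇒ (2/61)^2 = +1]
  = -1    [(1/61) = 1]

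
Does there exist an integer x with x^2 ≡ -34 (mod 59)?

Pull out -1: (-34/59) = (-1/59)·(34/59). Since 59 ≡ 3 (mod 4), (-1/59) = -1. Now have -(34/59).
Factor out 2: 34 = 2·17. Since 59 ≡ 3 (mod 8), (2/59) = -1. Now have (17/59).
17 ≡ 1 (mod 4), so quadratic reciprocity gives (17/59) = (59/17). Reduce: 59 ≡ 8 (mod 17). Now have (8/17).
Factor out 2: 8 = 2^3. Since 17 ≡ 1 (mod 8), (2/17) = +1, and (2/17)^3 = +1. Now have (1/17).
(1/17) = 1. Collecting the sign factors: 1.
The Legendre symbol is 1, so x^2 ≡ -34 (mod 59) has solution.

yes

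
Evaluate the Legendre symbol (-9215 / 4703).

1

(-9215 / 4703)
  = (191 / 4703)    [-9215 ≡ 191 mod 4703]
  = -(4703 / 191)    [QR: both ≡ 3 mod 4, sign flips]
  = -(119 / 191)    [4703 ≡ 119 mod 191]
  = (191 / 119)    [QR: both ≡ 3 mod 4, sign flips]
  = (72 / 119)    [191 ≡ 72 mod 119]
  = (9 / 119)    [119 ≡ 7 mod 8 ⇒ (2 / 119)^3 = +1]
  = (119 / 9)    [QR: 9 ≡ 1 mod 4, sign kept]
  = (2 / 9)    [119 ≡ 2 mod 9]
  = (1 / 9)    [9 ≡ 1 mod 8 ⇒ (2 / 9) = +1]
  = 1    [(1 / 9) = 1]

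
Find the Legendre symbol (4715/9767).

-1

(4715/9767)
  = -(9767/4715)    [QR: both ≡ 3 mod 4, sign flips]
  = -(337/4715)    [9767 ≡ 337 mod 4715]
  = -(4715/337)    [QR: 337 ≡ 1 mod 4, sign kept]
  = -(334/337)    [4715 ≡ 334 mod 337]
  = -(167/337)    [337 ≡ 1 mod 8 ⇒ (2/337) = +1]
  = -(337/167)    [QR: 337 ≡ 1 mod 4, sign kept]
  = -(3/167)    [337 ≡ 3 mod 167]
  = (167/3)    [QR: both ≡ 3 mod 4, sign flips]
  = (2/3)    [167 ≡ 2 mod 3]
  = -(1/3)    [3 ≡ 3 mod 8 ⇒ (2/3) = -1]
  = -1    [(1/3) = 1]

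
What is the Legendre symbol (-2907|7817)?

1

(-2907|7817)
  = (4910|7817)    [-2907 ≡ 4910 mod 7817]
  = (2455|7817)    [7817 ≡ 1 mod 8 ⇒ (2|7817) = +1]
  = (7817|2455)    [QR: 7817 ≡ 1 mod 4, sign kept]
  = (452|2455)    [7817 ≡ 452 mod 2455]
  = (113|2455)    [2455 ≡ 7 mod 8 ⇒ (2|2455)^2 = +1]
  = (2455|113)    [QR: 113 ≡ 1 mod 4, sign kept]
  = (82|113)    [2455 ≡ 82 mod 113]
  = (41|113)    [113 ≡ 1 mod 8 ⇒ (2|113) = +1]
  = (113|41)    [QR: 41 ≡ 1 mod 4, sign kept]
  = (31|41)    [113 ≡ 31 mod 41]
  = (41|31)    [QR: 41 ≡ 1 mod 4, sign kept]
  = (10|31)    [41 ≡ 10 mod 31]
  = (5|31)    [31 ≡ 7 mod 8 ⇒ (2|31) = +1]
  = (31|5)    [QR: 5 ≡ 1 mod 4, sign kept]
  = (1|5)    [31 ≡ 1 mod 5]
  = 1    [(1|5) = 1]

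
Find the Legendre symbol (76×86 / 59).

By multiplicativity, (76·86 / 59) = (76 / 59)·(86 / 59).
First factor (76 / 59):
Reduce the numerator: 76 ≡ 17 (mod 59), so (76 / 59) = (17 / 59).
17 ≡ 1 (mod 4), so quadratic reciprocity gives (17 / 59) = (59 / 17). Reduce: 59 ≡ 8 (mod 17). Now have (8 / 17).
Factor out 2: 8 = 2^3. Since 17 ≡ 1 (mod 8), (2 / 17) = +1, and (2 / 17)^3 = +1. Now have (1 / 17).
(1 / 17) = 1. Collecting the sign factors: 1.
Second factor (86 / 59):
Reduce the numerator: 86 ≡ 27 (mod 59), so (86 / 59) = (27 / 59).
Both 27 ≡ 3 and 59 ≡ 3 (mod 4), so reciprocity gives (27 / 59) = -(59 / 27). Reduce: 59 ≡ 5 (mod 27). Now have -(5 / 27).
5 ≡ 1 (mod 4), so quadratic reciprocity gives (5 / 27) = (27 / 5). Reduce: 27 ≡ 2 (mod 5). Now have -(2 / 5).
Factor out 2: 2 = 2. Since 5 ≡ 5 (mod 8), (2 / 5) = -1. Now have (1 / 5).
(1 / 5) = 1. Collecting the sign factors: 1.
Product: (1)·(1) = 1.

1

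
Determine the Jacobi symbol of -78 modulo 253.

1

(-78/253)
  = (175/253)    [-78 ≡ 175 mod 253]
  = (253/175)    [QR: 253 ≡ 1 mod 4, sign kept]
  = (78/175)    [253 ≡ 78 mod 175]
  = (39/175)    [175 ≡ 7 mod 8 ⇒ (2/175) = +1]
  = -(175/39)    [QR: both ≡ 3 mod 4, sign flips]
  = -(19/39)    [175 ≡ 19 mod 39]
  = (39/19)    [QR: both ≡ 3 mod 4, sign flips]
  = (1/19)    [39 ≡ 1 mod 19]
  = 1    [(1/19) = 1]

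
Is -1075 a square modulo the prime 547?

Pull out -1: (-1075/547) = (-1/547)·(1075/547). Since 547 ≡ 3 (mod 4), (-1/547) = -1. Now have -(1075/547).
Reduce the numerator: 1075 ≡ 528 (mod 547), so (1075/547) = (528/547).
Factor out 2: 528 = 2^4·33. Since 547 ≡ 3 (mod 8), (2/547) = -1, and (2/547)^4 = +1. Now have -(33/547).
33 ≡ 1 (mod 4), so quadratic reciprocity gives (33/547) = (547/33). Reduce: 547 ≡ 19 (mod 33). Now have -(19/33).
33 ≡ 1 (mod 4), so quadratic reciprocity gives (19/33) = (33/19). Reduce: 33 ≡ 14 (mod 19). Now have -(14/19).
Factor out 2: 14 = 2·7. Since 19 ≡ 3 (mod 8), (2/19) = -1. Now have (7/19).
Both 7 ≡ 3 and 19 ≡ 3 (mod 4), so reciprocity gives (7/19) = -(19/7). Reduce: 19 ≡ 5 (mod 7). Now have -(5/7).
5 ≡ 1 (mod 4), so quadratic reciprocity gives (5/7) = (7/5). Reduce: 7 ≡ 2 (mod 5). Now have -(2/5).
Factor out 2: 2 = 2. Since 5 ≡ 5 (mod 8), (2/5) = -1. Now have (1/5).
(1/5) = 1. Collecting the sign factors: 1.
The Legendre symbol is 1, so x^2 ≡ -1075 (mod 547) has solution.

yes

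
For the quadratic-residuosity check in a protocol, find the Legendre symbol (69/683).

-1

(69/683)
  = (683/69)    [QR: 69 ≡ 1 mod 4, sign kept]
  = (62/69)    [683 ≡ 62 mod 69]
  = -(31/69)    [69 ≡ 5 mod 8 ⇒ (2/69) = -1]
  = -(69/31)    [QR: 69 ≡ 1 mod 4, sign kept]
  = -(7/31)    [69 ≡ 7 mod 31]
  = (31/7)    [QR: both ≡ 3 mod 4, sign flips]
  = (3/7)    [31 ≡ 3 mod 7]
  = -(7/3)    [QR: both ≡ 3 mod 4, sign flips]
  = -(1/3)    [7 ≡ 1 mod 3]
  = -1    [(1/3) = 1]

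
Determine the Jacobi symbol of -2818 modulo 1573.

(-2818 / 1573)
  = (328 / 1573)    [-2818 ≡ 328 mod 1573]
  = -(41 / 1573)    [1573 ≡ 5 mod 8 ⇒ (2 / 1573)^3 = -1]
  = -(1573 / 41)    [QR: 41 ≡ 1 mod 4, sign kept]
  = -(15 / 41)    [1573 ≡ 15 mod 41]
  = -(41 / 15)    [QR: 41 ≡ 1 mod 4, sign kept]
  = -(11 / 15)    [41 ≡ 11 mod 15]
  = (15 / 11)    [QR: both ≡ 3 mod 4, sign flips]
  = (4 / 11)    [15 ≡ 4 mod 11]
  = (1 / 11)    [11 ≡ 3 mod 8 ⇒ (2 / 11)^2 = +1]
  = 1    [(1 / 11) = 1]

1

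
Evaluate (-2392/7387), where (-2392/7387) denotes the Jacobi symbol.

Reduce the numerator: -2392 ≡ 4995 (mod 7387), so (-2392/7387) = (4995/7387).
Both 4995 ≡ 3 and 7387 ≡ 3 (mod 4), so reciprocity gives (4995/7387) = -(7387/4995). Reduce: 7387 ≡ 2392 (mod 4995). Now have -(2392/4995).
Factor out 2: 2392 = 2^3·299. Since 4995 ≡ 3 (mod 8), (2/4995) = -1, and (2/4995)^3 = -1. Now have (299/4995).
Both 299 ≡ 3 and 4995 ≡ 3 (mod 4), so reciprocity gives (299/4995) = -(4995/299). Reduce: 4995 ≡ 211 (mod 299). Now have -(211/299).
Both 211 ≡ 3 and 299 ≡ 3 (mod 4), so reciprocity gives (211/299) = -(299/211). Reduce: 299 ≡ 88 (mod 211). Now have (88/211).
Factor out 2: 88 = 2^3·11. Since 211 ≡ 3 (mod 8), (2/211) = -1, and (2/211)^3 = -1. Now have -(11/211).
Both 11 ≡ 3 and 211 ≡ 3 (mod 4), so reciprocity gives (11/211) = -(211/11). Reduce: 211 ≡ 2 (mod 11). Now have (2/11).
Factor out 2: 2 = 2. Since 11 ≡ 3 (mod 8), (2/11) = -1. Now have -(1/11).
(1/11) = 1. Collecting the sign factors: -1.

-1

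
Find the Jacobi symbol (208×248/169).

0

By multiplicativity, (208·248/169) = (208/169)·(248/169).
First factor (208/169):
(208/169)
  = (39/169)    [208 ≡ 39 mod 169]
  = (169/39)    [QR: 169 ≡ 1 mod 4, sign kept]
  = (13/39)    [169 ≡ 13 mod 39]
  = (39/13)    [QR: 13 ≡ 1 mod 4, sign kept]
  = (0/13)    [39 ≡ 0 mod 13]
  = 0    [numerator 0, gcd > 1]
Second factor (248/169):
(248/169)
  = (79/169)    [248 ≡ 79 mod 169]
  = (169/79)    [QR: 169 ≡ 1 mod 4, sign kept]
  = (11/79)    [169 ≡ 11 mod 79]
  = -(79/11)    [QR: both ≡ 3 mod 4, sign flips]
  = -(2/11)    [79 ≡ 2 mod 11]
  = (1/11)    [11 ≡ 3 mod 8 ⇒ (2/11) = -1]
  = 1    [(1/11) = 1]
Product: (0)·(1) = 0.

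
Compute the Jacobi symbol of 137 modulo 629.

137 ≡ 1 (mod 4), so quadratic reciprocity gives (137|629) = (629|137). Reduce: 629 ≡ 81 (mod 137). Now have (81|137).
81 ≡ 1 (mod 4), so quadratic reciprocity gives (81|137) = (137|81). Reduce: 137 ≡ 56 (mod 81). Now have (56|81).
Factor out 2: 56 = 2^3·7. Since 81 ≡ 1 (mod 8), (2|81) = +1, and (2|81)^3 = +1. Now have (7|81).
81 ≡ 1 (mod 4), so quadratic reciprocity gives (7|81) = (81|7). Reduce: 81 ≡ 4 (mod 7). Now have (4|7).
Factor out 2: 4 = 2^2. Since 7 ≡ 7 (mod 8), (2|7) = +1, and (2|7)^2 = +1. Now have (1|7).
(1|7) = 1. Collecting the sign factors: 1.

1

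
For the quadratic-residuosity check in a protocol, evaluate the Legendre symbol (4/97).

1

Factor out 2: 4 = 2^2. Since 97 ≡ 1 (mod 8), (2/97) = +1, and (2/97)^2 = +1. Now have (1/97).
(1/97) = 1. Collecting the sign factors: 1.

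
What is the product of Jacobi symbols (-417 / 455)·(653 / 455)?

-1

By multiplicativity, (-417·653 / 455) = (-417 / 455)·(653 / 455).
First factor (-417 / 455):
(-417 / 455)
  = (38 / 455)    [-417 ≡ 38 mod 455]
  = (19 / 455)    [455 ≡ 7 mod 8 ⇒ (2 / 455) = +1]
  = -(455 / 19)    [QR: both ≡ 3 mod 4, sign flips]
  = -(18 / 19)    [455 ≡ 18 mod 19]
  = (9 / 19)    [19 ≡ 3 mod 8 ⇒ (2 / 19) = -1]
  = (19 / 9)    [QR: 9 ≡ 1 mod 4, sign kept]
  = (1 / 9)    [19 ≡ 1 mod 9]
  = 1    [(1 / 9) = 1]
Second factor (653 / 455):
(653 / 455)
  = (198 / 455)    [653 ≡ 198 mod 455]
  = (99 / 455)    [455 ≡ 7 mod 8 ⇒ (2 / 455) = +1]
  = -(455 / 99)    [QR: both ≡ 3 mod 4, sign flips]
  = -(59 / 99)    [455 ≡ 59 mod 99]
  = (99 / 59)    [QR: both ≡ 3 mod 4, sign flips]
  = (40 / 59)    [99 ≡ 40 mod 59]
  = -(5 / 59)    [59 ≡ 3 mod 8 ⇒ (2 / 59)^3 = -1]
  = -(59 / 5)    [QR: 5 ≡ 1 mod 4, sign kept]
  = -(4 / 5)    [59 ≡ 4 mod 5]
  = -(1 / 5)    [5 ≡ 5 mod 8 ⇒ (2 / 5)^2 = +1]
  = -1    [(1 / 5) = 1]
Product: (1)·(-1) = -1.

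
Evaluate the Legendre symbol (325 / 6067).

325 ≡ 1 (mod 4), so quadratic reciprocity gives (325 / 6067) = (6067 / 325). Reduce: 6067 ≡ 217 (mod 325). Now have (217 / 325).
217 ≡ 1 (mod 4), so quadratic reciprocity gives (217 / 325) = (325 / 217). Reduce: 325 ≡ 108 (mod 217). Now have (108 / 217).
Factor out 2: 108 = 2^2·27. Since 217 ≡ 1 (mod 8), (2 / 217) = +1, and (2 / 217)^2 = +1. Now have (27 / 217).
217 ≡ 1 (mod 4), so quadratic reciprocity gives (27 / 217) = (217 / 27). Reduce: 217 ≡ 1 (mod 27). Now have (1 / 27).
(1 / 27) = 1. Collecting the sign factors: 1.

1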